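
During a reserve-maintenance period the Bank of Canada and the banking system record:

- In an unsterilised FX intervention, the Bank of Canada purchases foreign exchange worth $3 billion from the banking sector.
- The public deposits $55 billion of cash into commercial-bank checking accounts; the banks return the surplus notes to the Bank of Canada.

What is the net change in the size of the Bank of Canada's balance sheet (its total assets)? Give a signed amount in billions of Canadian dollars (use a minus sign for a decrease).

+$3 billion

Bank of Canada balance sheet:
  Assets:      Foreign assets +$3B
  Liabilities: Bank reserves +$58B, Currency in circulation −$55B
Commercial banking system:
  Assets:      Reserves at CB +$58B, Foreign assets −$3B
  Liabilities: Checkable deposits +$55B
Change in total Bank of Canada assets = +$3 billion.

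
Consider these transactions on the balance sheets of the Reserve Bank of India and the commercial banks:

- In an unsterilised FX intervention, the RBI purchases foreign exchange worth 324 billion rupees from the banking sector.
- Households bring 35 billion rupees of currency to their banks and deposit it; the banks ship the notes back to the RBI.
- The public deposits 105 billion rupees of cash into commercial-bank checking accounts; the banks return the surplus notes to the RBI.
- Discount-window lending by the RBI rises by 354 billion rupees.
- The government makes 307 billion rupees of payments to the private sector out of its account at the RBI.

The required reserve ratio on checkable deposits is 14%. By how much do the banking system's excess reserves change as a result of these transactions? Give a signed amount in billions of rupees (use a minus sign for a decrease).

FX purchase 324 billion rupees: reserves +324B, deposits 0.
Currency deposit 35 billion rupees: reserves +35B, deposits +35B.
Currency deposit 105 billion rupees: reserves +105B, deposits +105B.
Discount-window loan 354 billion rupees: reserves +354B, deposits 0.
Government spending 307 billion rupees: reserves +307B, deposits +307B.
Totals: Δreserves = +1125B, Δdeposits = +447B.
Δrequired reserves = 14% × +447B = +62.58B.
Δexcess reserves = Δreserves − Δrequired = +1125B − (+62.58B) = +1062.42 billion.

+1062.42 billion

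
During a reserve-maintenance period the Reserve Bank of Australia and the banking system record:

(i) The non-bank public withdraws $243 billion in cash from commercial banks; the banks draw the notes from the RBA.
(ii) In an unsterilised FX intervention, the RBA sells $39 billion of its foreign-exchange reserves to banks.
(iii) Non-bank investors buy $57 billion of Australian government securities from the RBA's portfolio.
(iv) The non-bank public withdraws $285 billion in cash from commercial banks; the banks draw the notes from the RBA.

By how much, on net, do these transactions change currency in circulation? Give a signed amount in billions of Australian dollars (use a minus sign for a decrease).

Currency withdrawal $243 billion: notes leave the central bank → +$243B.
FX sale $39 billion: no currency enters or leaves circulation → 0.
Asset sale (to non-banks) $57 billion: no currency enters or leaves circulation → 0.
Currency withdrawal $285 billion: notes leave the central bank → +$285B.
Net: 243 + 0 + 0 + 285 = +$528 billion.

+$528 billion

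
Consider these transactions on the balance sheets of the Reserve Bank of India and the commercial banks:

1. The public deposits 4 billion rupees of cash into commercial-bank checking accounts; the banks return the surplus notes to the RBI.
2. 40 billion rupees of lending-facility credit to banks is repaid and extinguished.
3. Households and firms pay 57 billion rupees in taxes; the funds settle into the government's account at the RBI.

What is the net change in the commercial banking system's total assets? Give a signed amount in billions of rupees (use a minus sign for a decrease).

-93 billion

Currency deposit 4 billion rupees: bank balance sheets expand → +4B.
Discount-window repayment 40 billion rupees: bank balance sheets shrink → −40B.
Government account inflow 57 billion rupees: bank balance sheets shrink → −57B.
Net: 4 − 40 − 57 = -93 billion.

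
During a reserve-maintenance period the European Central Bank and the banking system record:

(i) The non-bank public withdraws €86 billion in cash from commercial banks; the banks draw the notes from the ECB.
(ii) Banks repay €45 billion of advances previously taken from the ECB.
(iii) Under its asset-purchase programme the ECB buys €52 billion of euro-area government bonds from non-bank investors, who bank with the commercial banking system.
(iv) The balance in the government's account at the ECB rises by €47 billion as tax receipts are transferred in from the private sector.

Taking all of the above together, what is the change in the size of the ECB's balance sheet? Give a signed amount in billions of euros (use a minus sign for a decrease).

ECB balance sheet:
  Assets:      Securities +€52B, Loans to banks −€45B
  Liabilities: Bank reserves −€126B, Currency in circulation +€86B, Government deposits +€47B
Change in total ECB assets = +€7 billion.

+€7 billion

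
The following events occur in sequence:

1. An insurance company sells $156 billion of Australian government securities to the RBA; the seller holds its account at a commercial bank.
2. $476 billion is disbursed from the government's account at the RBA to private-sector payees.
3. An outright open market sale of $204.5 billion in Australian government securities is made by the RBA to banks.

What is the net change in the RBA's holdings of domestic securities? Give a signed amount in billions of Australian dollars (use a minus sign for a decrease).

-$48.5 billion

Asset purchase (from non-banks) $156 billion: securities added to the RBA's portfolio → +$156B.
Government spending $476 billion: the RBA's securities portfolio is untouched → 0.
OMO sale (to banks) $204.5 billion: securities removed from the RBA's portfolio → −$204.5B.
Net: 156 + 0 − 204.5 = -$48.5 billion.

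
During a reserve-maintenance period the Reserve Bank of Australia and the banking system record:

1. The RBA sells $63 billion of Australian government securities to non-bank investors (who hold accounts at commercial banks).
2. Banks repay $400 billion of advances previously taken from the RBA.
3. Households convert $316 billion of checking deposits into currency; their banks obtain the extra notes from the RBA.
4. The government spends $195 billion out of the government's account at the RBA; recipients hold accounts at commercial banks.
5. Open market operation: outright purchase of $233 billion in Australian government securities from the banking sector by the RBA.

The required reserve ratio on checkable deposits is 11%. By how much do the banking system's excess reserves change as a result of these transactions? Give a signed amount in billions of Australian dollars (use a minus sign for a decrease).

Asset sale (to non-banks) $63 billion: reserves −$63B, deposits −$63B.
Discount-window repayment $400 billion: reserves −$400B, deposits 0.
Currency withdrawal $316 billion: reserves −$316B, deposits −$316B.
Government spending $195 billion: reserves +$195B, deposits +$195B.
OMO purchase (from banks) $233 billion: reserves +$233B, deposits 0.
Totals: Δreserves = −$351B, Δdeposits = −$184B.
Δrequired reserves = 11% × −$184B = −$20.24B.
Δexcess reserves = Δreserves − Δrequired = −$351B − (−$20.24B) = -$330.76 billion.

-$330.76 billion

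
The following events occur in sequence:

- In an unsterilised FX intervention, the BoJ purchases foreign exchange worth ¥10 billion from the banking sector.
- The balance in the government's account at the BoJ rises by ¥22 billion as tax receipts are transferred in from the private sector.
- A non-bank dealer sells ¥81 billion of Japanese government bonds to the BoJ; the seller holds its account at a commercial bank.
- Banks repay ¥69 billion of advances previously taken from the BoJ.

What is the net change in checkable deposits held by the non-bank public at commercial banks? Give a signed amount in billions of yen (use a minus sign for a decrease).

+¥59 billion

FX purchase ¥10 billion: the counterparty is a bank, so public deposits are unchanged → 0.
Government account inflow ¥22 billion: non-bank counterparties' bank balances fall → −¥22B.
Asset purchase (from non-banks) ¥81 billion: non-bank counterparties' bank balances rise → +¥81B.
Discount-window repayment ¥69 billion: the counterparty is a bank, so public deposits are unchanged → 0.
Net: 0 − 22 + 81 + 0 = +¥59 billion.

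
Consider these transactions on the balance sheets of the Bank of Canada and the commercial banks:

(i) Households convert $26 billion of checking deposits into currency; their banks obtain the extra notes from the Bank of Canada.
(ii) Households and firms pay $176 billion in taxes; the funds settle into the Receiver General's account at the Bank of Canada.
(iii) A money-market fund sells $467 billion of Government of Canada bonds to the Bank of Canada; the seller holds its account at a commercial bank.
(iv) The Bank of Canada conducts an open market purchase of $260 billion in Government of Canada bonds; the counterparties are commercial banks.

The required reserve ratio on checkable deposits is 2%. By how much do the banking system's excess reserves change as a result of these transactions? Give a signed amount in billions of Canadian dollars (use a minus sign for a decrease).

+$519.7 billion

Currency withdrawal $26 billion: reserves −$26B, deposits −$26B.
Government account inflow $176 billion: reserves −$176B, deposits −$176B.
Asset purchase (from non-banks) $467 billion: reserves +$467B, deposits +$467B.
OMO purchase (from banks) $260 billion: reserves +$260B, deposits 0.
Totals: Δreserves = +$525B, Δdeposits = +$265B.
Δrequired reserves = 2% × +$265B = +$5.3B.
Δexcess reserves = Δreserves − Δrequired = +$525B − (+$5.3B) = +$519.7 billion.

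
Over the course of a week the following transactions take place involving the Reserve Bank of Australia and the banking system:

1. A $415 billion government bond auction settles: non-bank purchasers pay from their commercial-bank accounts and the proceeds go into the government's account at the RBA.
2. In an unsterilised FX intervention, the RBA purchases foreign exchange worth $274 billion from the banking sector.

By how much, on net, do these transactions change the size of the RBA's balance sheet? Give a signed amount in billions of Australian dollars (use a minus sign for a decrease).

+$274 billion

RBA balance sheet:
  Assets:      Foreign assets +$274B
  Liabilities: Bank reserves −$141B, Government deposits +$415B
Change in total RBA assets = +$274 billion.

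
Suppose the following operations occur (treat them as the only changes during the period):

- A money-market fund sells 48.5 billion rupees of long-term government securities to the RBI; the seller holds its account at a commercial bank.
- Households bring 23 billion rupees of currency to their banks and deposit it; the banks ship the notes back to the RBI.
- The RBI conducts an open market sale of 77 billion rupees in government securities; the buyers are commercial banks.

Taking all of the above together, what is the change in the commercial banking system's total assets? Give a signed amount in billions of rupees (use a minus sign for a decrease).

Asset purchase (from non-banks) 48.5 billion rupees: bank balance sheets expand → +48.5B.
Currency deposit 23 billion rupees: bank balance sheets expand → +23B.
OMO sale (to banks) 77 billion rupees: just an asset swap on bank balance sheets → 0.
Net: 48.5 + 23 + 0 = +71.5 billion.

+71.5 billion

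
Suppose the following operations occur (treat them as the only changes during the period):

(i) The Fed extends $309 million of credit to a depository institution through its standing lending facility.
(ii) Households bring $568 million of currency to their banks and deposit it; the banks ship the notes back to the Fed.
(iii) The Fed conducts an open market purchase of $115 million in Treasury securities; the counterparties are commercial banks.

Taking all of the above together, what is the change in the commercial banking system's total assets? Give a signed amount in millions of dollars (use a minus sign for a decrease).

+$877 million

Discount-window loan $309 million: bank balance sheets expand → +$309M.
Currency deposit $568 million: bank balance sheets expand → +$568M.
OMO purchase (from banks) $115 million: just an asset swap on bank balance sheets → 0.
Net: 309 + 568 + 0 = +$877 million.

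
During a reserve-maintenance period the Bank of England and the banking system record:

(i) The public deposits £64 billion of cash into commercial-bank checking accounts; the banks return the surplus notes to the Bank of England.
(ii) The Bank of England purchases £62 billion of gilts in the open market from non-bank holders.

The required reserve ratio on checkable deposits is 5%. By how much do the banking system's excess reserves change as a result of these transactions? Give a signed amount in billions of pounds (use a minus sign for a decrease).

+£119.7 billion

Currency deposit £64 billion: reserves +£64B, deposits +£64B.
Asset purchase (from non-banks) £62 billion: reserves +£62B, deposits +£62B.
Totals: Δreserves = +£126B, Δdeposits = +£126B.
Δrequired reserves = 5% × +£126B = +£6.3B.
Δexcess reserves = Δreserves − Δrequired = +£126B − (+£6.3B) = +£119.7 billion.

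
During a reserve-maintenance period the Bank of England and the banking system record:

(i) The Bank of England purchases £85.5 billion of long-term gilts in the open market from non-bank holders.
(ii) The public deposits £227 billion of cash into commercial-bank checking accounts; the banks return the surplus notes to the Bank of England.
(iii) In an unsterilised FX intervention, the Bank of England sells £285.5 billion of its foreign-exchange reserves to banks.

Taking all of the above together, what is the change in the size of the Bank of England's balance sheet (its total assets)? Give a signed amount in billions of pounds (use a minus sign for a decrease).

-£200 billion

Asset purchase (from non-banks) £85.5 billion: a Bank of England asset is acquired → +£85.5B.
Currency deposit £227 billion: only the composition of liabilities changes → 0.
FX sale £285.5 billion: a Bank of England asset is shed → −£285.5B.
Net: 85.5 + 0 − 285.5 = -£200 billion.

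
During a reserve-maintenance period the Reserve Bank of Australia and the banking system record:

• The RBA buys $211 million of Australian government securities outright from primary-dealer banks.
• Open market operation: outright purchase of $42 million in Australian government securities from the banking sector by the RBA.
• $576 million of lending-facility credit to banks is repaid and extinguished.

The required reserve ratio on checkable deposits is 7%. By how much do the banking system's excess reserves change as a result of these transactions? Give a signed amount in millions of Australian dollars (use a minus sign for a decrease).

OMO purchase (from banks) $211 million: reserves +$211M, deposits 0.
OMO purchase (from banks) $42 million: reserves +$42M, deposits 0.
Discount-window repayment $576 million: reserves −$576M, deposits 0.
Totals: Δreserves = −$323M, Δdeposits = 0.
Δrequired reserves = 7% × 0 = 0.
Δexcess reserves = Δreserves − Δrequired = −$323M − (0) = -$323 million.

-$323 million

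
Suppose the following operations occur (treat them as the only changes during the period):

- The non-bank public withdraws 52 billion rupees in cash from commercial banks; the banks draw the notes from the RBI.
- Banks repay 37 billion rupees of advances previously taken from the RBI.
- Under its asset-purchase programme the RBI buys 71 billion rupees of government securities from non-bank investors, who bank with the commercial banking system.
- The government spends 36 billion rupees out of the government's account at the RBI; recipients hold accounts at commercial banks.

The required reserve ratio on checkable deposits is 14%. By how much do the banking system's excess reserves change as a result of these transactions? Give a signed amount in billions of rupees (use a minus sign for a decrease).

Currency withdrawal 52 billion rupees: reserves −52B, deposits −52B.
Discount-window repayment 37 billion rupees: reserves −37B, deposits 0.
Asset purchase (from non-banks) 71 billion rupees: reserves +71B, deposits +71B.
Government spending 36 billion rupees: reserves +36B, deposits +36B.
Totals: Δreserves = +18B, Δdeposits = +55B.
Δrequired reserves = 14% × +55B = +7.7B.
Δexcess reserves = Δreserves − Δrequired = +18B − (+7.7B) = +10.3 billion.

+10.3 billion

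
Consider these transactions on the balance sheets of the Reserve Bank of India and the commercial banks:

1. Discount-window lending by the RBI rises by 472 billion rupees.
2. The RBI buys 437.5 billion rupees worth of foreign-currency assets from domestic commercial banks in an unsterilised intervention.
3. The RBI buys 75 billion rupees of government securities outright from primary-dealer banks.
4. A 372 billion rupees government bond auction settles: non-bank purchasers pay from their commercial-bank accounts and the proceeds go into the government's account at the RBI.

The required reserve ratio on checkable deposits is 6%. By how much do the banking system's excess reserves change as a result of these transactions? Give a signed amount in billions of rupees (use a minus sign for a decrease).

+634.82 billion

Discount-window loan 472 billion rupees: reserves +472B, deposits 0.
FX purchase 437.5 billion rupees: reserves +437.5B, deposits 0.
OMO purchase (from banks) 75 billion rupees: reserves +75B, deposits 0.
Government account inflow 372 billion rupees: reserves −372B, deposits −372B.
Totals: Δreserves = +612.5B, Δdeposits = −372B.
Δrequired reserves = 6% × −372B = −22.32B.
Δexcess reserves = Δreserves − Δrequired = +612.5B − (−22.32B) = +634.82 billion.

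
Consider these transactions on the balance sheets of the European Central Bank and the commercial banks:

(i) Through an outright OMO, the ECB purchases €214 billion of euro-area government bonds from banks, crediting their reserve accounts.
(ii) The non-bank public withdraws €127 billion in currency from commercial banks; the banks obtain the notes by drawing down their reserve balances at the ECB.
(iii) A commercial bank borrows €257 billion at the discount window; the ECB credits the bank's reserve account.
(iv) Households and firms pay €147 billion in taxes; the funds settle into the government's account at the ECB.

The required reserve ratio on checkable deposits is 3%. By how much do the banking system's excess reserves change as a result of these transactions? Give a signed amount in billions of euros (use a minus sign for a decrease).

+€205.22 billion

OMO purchase (from banks) €214 billion: reserves +€214B, deposits 0.
Currency withdrawal €127 billion: reserves −€127B, deposits −€127B.
Discount-window loan €257 billion: reserves +€257B, deposits 0.
Government account inflow €147 billion: reserves −€147B, deposits −€147B.
Totals: Δreserves = +€197B, Δdeposits = −€274B.
Δrequired reserves = 3% × −€274B = −€8.22B.
Δexcess reserves = Δreserves − Δrequired = +€197B − (−€8.22B) = +€205.22 billion.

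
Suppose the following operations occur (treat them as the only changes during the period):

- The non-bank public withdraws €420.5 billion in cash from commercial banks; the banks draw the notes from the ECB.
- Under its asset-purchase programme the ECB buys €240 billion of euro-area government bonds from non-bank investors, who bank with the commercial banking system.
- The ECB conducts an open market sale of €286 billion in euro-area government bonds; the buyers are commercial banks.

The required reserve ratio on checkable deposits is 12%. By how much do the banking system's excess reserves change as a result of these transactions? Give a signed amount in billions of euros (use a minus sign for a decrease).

Currency withdrawal €420.5 billion: reserves −€420.5B, deposits −€420.5B.
Asset purchase (from non-banks) €240 billion: reserves +€240B, deposits +€240B.
OMO sale (to banks) €286 billion: reserves −€286B, deposits 0.
Totals: Δreserves = −€466.5B, Δdeposits = −€180.5B.
Δrequired reserves = 12% × −€180.5B = −€21.66B.
Δexcess reserves = Δreserves − Δrequired = −€466.5B − (−€21.66B) = -€444.84 billion.

-€444.84 billion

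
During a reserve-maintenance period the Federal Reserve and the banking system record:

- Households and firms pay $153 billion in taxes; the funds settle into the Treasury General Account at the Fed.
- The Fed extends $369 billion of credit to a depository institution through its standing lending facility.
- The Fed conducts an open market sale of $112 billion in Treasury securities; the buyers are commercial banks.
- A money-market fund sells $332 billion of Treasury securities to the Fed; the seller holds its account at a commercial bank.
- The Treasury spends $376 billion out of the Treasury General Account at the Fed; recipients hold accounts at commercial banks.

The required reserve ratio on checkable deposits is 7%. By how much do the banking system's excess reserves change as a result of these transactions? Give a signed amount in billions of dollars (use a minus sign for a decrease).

+$773.15 billion

Government account inflow $153 billion: reserves −$153B, deposits −$153B.
Discount-window loan $369 billion: reserves +$369B, deposits 0.
OMO sale (to banks) $112 billion: reserves −$112B, deposits 0.
Asset purchase (from non-banks) $332 billion: reserves +$332B, deposits +$332B.
Government spending $376 billion: reserves +$376B, deposits +$376B.
Totals: Δreserves = +$812B, Δdeposits = +$555B.
Δrequired reserves = 7% × +$555B = +$38.85B.
Δexcess reserves = Δreserves − Δrequired = +$812B − (+$38.85B) = +$773.15 billion.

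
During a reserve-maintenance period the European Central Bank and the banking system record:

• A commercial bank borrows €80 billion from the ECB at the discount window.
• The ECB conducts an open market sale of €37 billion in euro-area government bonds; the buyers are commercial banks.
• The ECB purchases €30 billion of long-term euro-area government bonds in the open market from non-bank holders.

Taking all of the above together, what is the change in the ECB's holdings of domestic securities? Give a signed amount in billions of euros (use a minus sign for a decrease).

-€7 billion

Discount-window loan €80 billion: the ECB's securities portfolio is untouched → 0.
OMO sale (to banks) €37 billion: securities removed from the ECB's portfolio → −€37B.
Asset purchase (from non-banks) €30 billion: securities added to the ECB's portfolio → +€30B.
Net: 0 − 37 + 30 = -€7 billion.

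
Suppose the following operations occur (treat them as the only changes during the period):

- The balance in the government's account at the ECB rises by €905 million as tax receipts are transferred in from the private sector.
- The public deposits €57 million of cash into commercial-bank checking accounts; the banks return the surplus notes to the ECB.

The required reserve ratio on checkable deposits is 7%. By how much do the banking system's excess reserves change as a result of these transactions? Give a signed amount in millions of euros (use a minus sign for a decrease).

Government account inflow €905 million: reserves −€905M, deposits −€905M.
Currency deposit €57 million: reserves +€57M, deposits +€57M.
Totals: Δreserves = −€848M, Δdeposits = −€848M.
Δrequired reserves = 7% × −€848M = −€59.36M.
Δexcess reserves = Δreserves − Δrequired = −€848M − (−€59.36M) = -€788.64 million.

-€788.64 million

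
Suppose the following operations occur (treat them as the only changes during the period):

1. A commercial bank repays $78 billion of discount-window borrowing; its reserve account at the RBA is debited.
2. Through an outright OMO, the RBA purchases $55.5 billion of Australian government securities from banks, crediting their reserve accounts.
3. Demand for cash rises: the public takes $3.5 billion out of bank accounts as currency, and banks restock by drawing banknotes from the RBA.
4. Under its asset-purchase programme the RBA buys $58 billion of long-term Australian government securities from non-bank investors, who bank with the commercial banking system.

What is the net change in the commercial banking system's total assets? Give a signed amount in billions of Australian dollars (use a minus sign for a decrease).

Discount-window repayment $78 billion: bank balance sheets shrink → −$78B.
OMO purchase (from banks) $55.5 billion: just an asset swap on bank balance sheets → 0.
Currency withdrawal $3.5 billion: bank balance sheets shrink → −$3.5B.
Asset purchase (from non-banks) $58 billion: bank balance sheets expand → +$58B.
Net: −78 + 0 − 3.5 + 58 = -$23.5 billion.

-$23.5 billion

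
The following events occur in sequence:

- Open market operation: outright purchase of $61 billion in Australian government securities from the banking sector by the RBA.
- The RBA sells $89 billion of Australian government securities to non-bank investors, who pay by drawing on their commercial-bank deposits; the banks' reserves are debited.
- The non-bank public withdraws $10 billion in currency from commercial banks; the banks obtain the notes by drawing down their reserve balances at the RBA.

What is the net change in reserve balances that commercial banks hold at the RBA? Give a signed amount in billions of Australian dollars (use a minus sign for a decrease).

RBA balance sheet:
  Assets:      Securities −$28B
  Liabilities: Bank reserves −$38B, Currency in circulation +$10B
So the change in reserve balances that commercial banks hold at the RBA is -$38 billion.

-$38 billion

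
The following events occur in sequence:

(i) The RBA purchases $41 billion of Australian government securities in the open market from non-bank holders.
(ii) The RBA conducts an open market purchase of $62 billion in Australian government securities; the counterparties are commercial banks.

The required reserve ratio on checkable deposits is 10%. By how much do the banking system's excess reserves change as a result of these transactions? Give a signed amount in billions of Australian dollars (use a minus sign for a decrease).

+$98.9 billion

Asset purchase (from non-banks) $41 billion: reserves +$41B, deposits +$41B.
OMO purchase (from banks) $62 billion: reserves +$62B, deposits 0.
Totals: Δreserves = +$103B, Δdeposits = +$41B.
Δrequired reserves = 10% × +$41B = +$4.1B.
Δexcess reserves = Δreserves − Δrequired = +$103B − (+$4.1B) = +$98.9 billion.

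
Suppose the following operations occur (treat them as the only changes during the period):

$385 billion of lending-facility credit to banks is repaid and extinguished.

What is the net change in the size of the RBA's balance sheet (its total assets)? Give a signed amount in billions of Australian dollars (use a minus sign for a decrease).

RBA balance sheet:
  Assets:      Loans to banks −$385B
  Liabilities: Bank reserves −$385B
Commercial banking system:
  Assets:      Reserves at CB −$385B
  Liabilities: Borrowings from CB −$385B
Change in total RBA assets = -$385 billion.

-$385 billion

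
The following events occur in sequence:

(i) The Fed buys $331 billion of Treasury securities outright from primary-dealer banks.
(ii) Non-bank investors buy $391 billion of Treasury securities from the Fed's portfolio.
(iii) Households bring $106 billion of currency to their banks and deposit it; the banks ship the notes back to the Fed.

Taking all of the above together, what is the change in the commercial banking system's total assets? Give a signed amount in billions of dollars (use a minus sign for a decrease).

-$285 billion

OMO purchase (from banks) $331 billion: just an asset swap on bank balance sheets → 0.
Asset sale (to non-banks) $391 billion: bank balance sheets shrink → −$391B.
Currency deposit $106 billion: bank balance sheets expand → +$106B.
Net: 0 − 391 + 106 = -$285 billion.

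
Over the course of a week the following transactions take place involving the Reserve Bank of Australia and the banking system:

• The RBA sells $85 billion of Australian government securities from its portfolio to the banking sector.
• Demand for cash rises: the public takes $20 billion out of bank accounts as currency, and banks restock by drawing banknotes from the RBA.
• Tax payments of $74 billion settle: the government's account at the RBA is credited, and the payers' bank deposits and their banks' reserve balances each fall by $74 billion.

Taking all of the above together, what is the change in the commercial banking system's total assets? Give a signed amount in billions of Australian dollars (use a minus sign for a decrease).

OMO sale (to banks) $85 billion: just an asset swap on bank balance sheets → 0.
Currency withdrawal $20 billion: bank balance sheets shrink → −$20B.
Government account inflow $74 billion: bank balance sheets shrink → −$74B.
Net: 0 − 20 − 74 = -$94 billion.

-$94 billion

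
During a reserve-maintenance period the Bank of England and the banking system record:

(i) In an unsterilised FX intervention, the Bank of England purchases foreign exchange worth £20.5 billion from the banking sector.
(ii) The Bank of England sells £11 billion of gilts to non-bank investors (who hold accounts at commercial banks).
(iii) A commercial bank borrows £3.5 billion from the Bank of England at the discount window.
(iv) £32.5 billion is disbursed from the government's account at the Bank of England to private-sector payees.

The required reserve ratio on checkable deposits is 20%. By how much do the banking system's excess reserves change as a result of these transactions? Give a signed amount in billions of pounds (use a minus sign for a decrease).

+£41.2 billion

FX purchase £20.5 billion: reserves +£20.5B, deposits 0.
Asset sale (to non-banks) £11 billion: reserves −£11B, deposits −£11B.
Discount-window loan £3.5 billion: reserves +£3.5B, deposits 0.
Government spending £32.5 billion: reserves +£32.5B, deposits +£32.5B.
Totals: Δreserves = +£45.5B, Δdeposits = +£21.5B.
Δrequired reserves = 20% × +£21.5B = +£4.3B.
Δexcess reserves = Δreserves − Δrequired = +£45.5B − (+£4.3B) = +£41.2 billion.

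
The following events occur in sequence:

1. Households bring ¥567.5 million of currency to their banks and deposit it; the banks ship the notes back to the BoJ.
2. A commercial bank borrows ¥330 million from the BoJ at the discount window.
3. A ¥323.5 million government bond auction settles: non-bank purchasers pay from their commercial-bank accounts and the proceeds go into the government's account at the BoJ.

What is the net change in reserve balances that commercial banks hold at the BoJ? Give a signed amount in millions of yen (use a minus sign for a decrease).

Currency deposit ¥567.5 million: returned notes are swapped for reserve credit → +¥567.5M.
Discount-window loan ¥330 million: the loan is credited to the bank's reserve account → +¥330M.
Government account inflow ¥323.5 million: funds move from bank reserves into the government account → −¥323.5M.
Net: 567.5 + 330 − 323.5 = +¥574 million.

+¥574 million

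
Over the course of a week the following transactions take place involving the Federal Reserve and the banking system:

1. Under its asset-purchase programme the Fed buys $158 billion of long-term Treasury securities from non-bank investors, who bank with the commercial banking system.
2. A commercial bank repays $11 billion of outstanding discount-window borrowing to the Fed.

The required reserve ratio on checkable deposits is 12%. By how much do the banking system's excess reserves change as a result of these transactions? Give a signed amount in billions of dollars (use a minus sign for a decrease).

Asset purchase (from non-banks) $158 billion: reserves +$158B, deposits +$158B.
Discount-window repayment $11 billion: reserves −$11B, deposits 0.
Totals: Δreserves = +$147B, Δdeposits = +$158B.
Δrequired reserves = 12% × +$158B = +$18.96B.
Δexcess reserves = Δreserves − Δrequired = +$147B − (+$18.96B) = +$128.04 billion.

+$128.04 billion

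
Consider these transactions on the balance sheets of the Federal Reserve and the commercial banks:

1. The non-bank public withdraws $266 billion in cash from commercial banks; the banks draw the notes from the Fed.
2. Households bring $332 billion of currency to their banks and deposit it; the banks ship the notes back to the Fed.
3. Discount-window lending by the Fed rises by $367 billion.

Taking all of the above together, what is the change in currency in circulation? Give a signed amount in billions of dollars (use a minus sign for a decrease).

-$66 billion

Currency withdrawal $266 billion: notes leave the central bank → +$266B.
Currency deposit $332 billion: notes return to the central bank → −$332B.
Discount-window loan $367 billion: no currency enters or leaves circulation → 0.
Net: 266 − 332 + 0 = -$66 billion.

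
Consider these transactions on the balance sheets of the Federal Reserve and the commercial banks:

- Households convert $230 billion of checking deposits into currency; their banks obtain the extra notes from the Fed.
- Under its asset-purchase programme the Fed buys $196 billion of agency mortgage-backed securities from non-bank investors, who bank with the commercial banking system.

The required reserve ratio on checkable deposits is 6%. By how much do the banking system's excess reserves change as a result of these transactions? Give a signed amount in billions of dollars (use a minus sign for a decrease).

-$31.96 billion

Currency withdrawal $230 billion: reserves −$230B, deposits −$230B.
Asset purchase (from non-banks) $196 billion: reserves +$196B, deposits +$196B.
Totals: Δreserves = −$34B, Δdeposits = −$34B.
Δrequired reserves = 6% × −$34B = −$2.04B.
Δexcess reserves = Δreserves − Δrequired = −$34B − (−$2.04B) = -$31.96 billion.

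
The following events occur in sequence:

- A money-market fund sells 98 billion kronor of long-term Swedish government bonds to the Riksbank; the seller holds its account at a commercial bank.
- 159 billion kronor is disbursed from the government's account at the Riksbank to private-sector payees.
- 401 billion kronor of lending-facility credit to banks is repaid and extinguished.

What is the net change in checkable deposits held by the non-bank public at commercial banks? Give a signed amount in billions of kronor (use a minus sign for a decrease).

Riksbank balance sheet:
  Assets:      Securities +98B, Loans to banks −401B
  Liabilities: Bank reserves −144B, Government deposits −159B
Commercial banking system:
  Assets:      Reserves at CB −144B
  Liabilities: Checkable deposits +257B, Borrowings from CB −401B
So the change in checkable deposits held by the non-bank public at commercial banks is +257 billion.

+257 billion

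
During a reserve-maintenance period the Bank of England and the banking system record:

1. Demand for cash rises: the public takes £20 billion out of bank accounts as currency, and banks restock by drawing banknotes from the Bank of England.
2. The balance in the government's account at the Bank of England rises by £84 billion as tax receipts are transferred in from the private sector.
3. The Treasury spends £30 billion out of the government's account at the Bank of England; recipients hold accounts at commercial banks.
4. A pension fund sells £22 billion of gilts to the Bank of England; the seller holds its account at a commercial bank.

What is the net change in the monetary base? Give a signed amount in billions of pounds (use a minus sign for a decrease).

-£32 billion

Currency withdrawal £20 billion: just a shift between currency and reserves — both are base money → 0.
Government account inflow £84 billion: reserves shift to a non-base liability → −£84B.
Government spending £30 billion: a non-base liability converts back to reserves → +£30B.
Asset purchase (from non-banks) £22 billion: Bank of England balance sheet expands → +£22B.
Net: 0 − 84 + 30 + 22 = -£32 billion.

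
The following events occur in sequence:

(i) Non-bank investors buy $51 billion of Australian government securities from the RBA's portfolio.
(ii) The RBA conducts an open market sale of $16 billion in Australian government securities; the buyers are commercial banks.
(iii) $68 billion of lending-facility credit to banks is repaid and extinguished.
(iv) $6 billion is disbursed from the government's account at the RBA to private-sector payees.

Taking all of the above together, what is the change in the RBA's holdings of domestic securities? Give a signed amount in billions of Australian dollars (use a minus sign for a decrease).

-$67 billion

RBA balance sheet:
  Assets:      Securities −$67B, Loans to banks −$68B
  Liabilities: Bank reserves −$129B, Government deposits −$6B
Commercial banking system:
  Assets:      Reserves at CB −$129B, Securities +$16B
  Liabilities: Checkable deposits −$45B, Borrowings from CB −$68B
So the change in the RBA's holdings of domestic securities is -$67 billion.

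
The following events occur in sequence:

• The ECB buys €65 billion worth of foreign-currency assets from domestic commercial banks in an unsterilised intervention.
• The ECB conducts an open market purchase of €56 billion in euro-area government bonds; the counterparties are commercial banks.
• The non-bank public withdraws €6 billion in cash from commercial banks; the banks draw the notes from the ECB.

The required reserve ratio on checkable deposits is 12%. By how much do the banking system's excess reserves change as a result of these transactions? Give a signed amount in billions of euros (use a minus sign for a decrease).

+€115.72 billion

FX purchase €65 billion: reserves +€65B, deposits 0.
OMO purchase (from banks) €56 billion: reserves +€56B, deposits 0.
Currency withdrawal €6 billion: reserves −€6B, deposits −€6B.
Totals: Δreserves = +€115B, Δdeposits = −€6B.
Δrequired reserves = 12% × −€6B = −€0.72B.
Δexcess reserves = Δreserves − Δrequired = +€115B − (−€0.72B) = +€115.72 billion.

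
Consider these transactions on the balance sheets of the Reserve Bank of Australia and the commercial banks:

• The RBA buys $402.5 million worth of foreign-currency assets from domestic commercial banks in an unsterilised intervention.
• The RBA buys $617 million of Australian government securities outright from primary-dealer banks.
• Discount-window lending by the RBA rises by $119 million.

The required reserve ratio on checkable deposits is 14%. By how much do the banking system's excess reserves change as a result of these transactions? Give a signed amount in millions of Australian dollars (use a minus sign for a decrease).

+$1138.5 million

FX purchase $402.5 million: reserves +$402.5M, deposits 0.
OMO purchase (from banks) $617 million: reserves +$617M, deposits 0.
Discount-window loan $119 million: reserves +$119M, deposits 0.
Totals: Δreserves = +$1138.5M, Δdeposits = 0.
Δrequired reserves = 14% × 0 = 0.
Δexcess reserves = Δreserves − Δrequired = +$1138.5M − (0) = +$1138.5 million.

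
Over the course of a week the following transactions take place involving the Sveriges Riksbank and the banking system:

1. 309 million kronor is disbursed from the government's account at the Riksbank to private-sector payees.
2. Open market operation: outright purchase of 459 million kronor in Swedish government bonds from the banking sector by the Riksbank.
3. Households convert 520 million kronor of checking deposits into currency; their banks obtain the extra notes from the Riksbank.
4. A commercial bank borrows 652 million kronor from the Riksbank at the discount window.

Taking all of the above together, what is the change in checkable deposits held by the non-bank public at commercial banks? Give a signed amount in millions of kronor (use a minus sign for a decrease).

-211 million

Riksbank balance sheet:
  Assets:      Securities +459M, Loans to banks +652M
  Liabilities: Bank reserves +900M, Currency in circulation +520M, Government deposits −309M
Commercial banking system:
  Assets:      Reserves at CB +900M, Securities −459M
  Liabilities: Checkable deposits −211M, Borrowings from CB +652M
So the change in checkable deposits held by the non-bank public at commercial banks is -211 million.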